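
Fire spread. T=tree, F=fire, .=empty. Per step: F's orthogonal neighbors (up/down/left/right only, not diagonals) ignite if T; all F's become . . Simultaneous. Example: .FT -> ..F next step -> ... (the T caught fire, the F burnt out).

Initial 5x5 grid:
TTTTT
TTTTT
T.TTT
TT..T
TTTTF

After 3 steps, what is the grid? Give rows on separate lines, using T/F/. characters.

Step 1: 2 trees catch fire, 1 burn out
  TTTTT
  TTTTT
  T.TTT
  TT..F
  TTTF.
Step 2: 2 trees catch fire, 2 burn out
  TTTTT
  TTTTT
  T.TTF
  TT...
  TTF..
Step 3: 3 trees catch fire, 2 burn out
  TTTTT
  TTTTF
  T.TF.
  TT...
  TF...

TTTTT
TTTTF
T.TF.
TT...
TF...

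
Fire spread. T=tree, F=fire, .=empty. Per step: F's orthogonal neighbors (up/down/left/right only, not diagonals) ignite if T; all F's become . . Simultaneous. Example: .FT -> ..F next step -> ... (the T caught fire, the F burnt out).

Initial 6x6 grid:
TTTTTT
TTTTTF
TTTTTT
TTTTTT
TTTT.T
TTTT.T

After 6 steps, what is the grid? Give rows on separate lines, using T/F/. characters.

Step 1: 3 trees catch fire, 1 burn out
  TTTTTF
  TTTTF.
  TTTTTF
  TTTTTT
  TTTT.T
  TTTT.T
Step 2: 4 trees catch fire, 3 burn out
  TTTTF.
  TTTF..
  TTTTF.
  TTTTTF
  TTTT.T
  TTTT.T
Step 3: 5 trees catch fire, 4 burn out
  TTTF..
  TTF...
  TTTF..
  TTTTF.
  TTTT.F
  TTTT.T
Step 4: 5 trees catch fire, 5 burn out
  TTF...
  TF....
  TTF...
  TTTF..
  TTTT..
  TTTT.F
Step 5: 5 trees catch fire, 5 burn out
  TF....
  F.....
  TF....
  TTF...
  TTTF..
  TTTT..
Step 6: 5 trees catch fire, 5 burn out
  F.....
  ......
  F.....
  TF....
  TTF...
  TTTF..

F.....
......
F.....
TF....
TTF...
TTTF..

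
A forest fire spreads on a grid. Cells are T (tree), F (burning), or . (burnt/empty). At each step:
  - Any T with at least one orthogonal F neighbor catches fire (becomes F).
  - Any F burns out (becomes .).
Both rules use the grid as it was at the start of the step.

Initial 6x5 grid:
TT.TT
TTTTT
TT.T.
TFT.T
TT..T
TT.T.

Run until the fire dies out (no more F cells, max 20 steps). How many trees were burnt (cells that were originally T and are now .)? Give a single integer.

Answer: 18

Derivation:
Step 1: +4 fires, +1 burnt (F count now 4)
Step 2: +4 fires, +4 burnt (F count now 4)
Step 3: +4 fires, +4 burnt (F count now 4)
Step 4: +2 fires, +4 burnt (F count now 2)
Step 5: +3 fires, +2 burnt (F count now 3)
Step 6: +1 fires, +3 burnt (F count now 1)
Step 7: +0 fires, +1 burnt (F count now 0)
Fire out after step 7
Initially T: 21, now '.': 27
Total burnt (originally-T cells now '.'): 18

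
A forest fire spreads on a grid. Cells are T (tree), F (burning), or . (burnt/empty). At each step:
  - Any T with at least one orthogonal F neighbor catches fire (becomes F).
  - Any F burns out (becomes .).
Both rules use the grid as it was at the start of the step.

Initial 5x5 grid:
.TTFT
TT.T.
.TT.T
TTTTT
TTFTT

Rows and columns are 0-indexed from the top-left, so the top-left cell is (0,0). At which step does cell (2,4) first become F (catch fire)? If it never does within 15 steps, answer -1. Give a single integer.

Step 1: cell (2,4)='T' (+6 fires, +2 burnt)
Step 2: cell (2,4)='T' (+6 fires, +6 burnt)
Step 3: cell (2,4)='T' (+4 fires, +6 burnt)
Step 4: cell (2,4)='F' (+2 fires, +4 burnt)
  -> target ignites at step 4
Step 5: cell (2,4)='.' (+0 fires, +2 burnt)
  fire out at step 5

4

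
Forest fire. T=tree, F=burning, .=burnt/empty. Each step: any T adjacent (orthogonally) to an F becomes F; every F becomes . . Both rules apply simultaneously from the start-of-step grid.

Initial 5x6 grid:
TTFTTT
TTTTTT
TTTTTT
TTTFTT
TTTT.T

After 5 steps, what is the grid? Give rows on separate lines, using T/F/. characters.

Step 1: 7 trees catch fire, 2 burn out
  TF.FTT
  TTFTTT
  TTTFTT
  TTF.FT
  TTTF.T
Step 2: 9 trees catch fire, 7 burn out
  F...FT
  TF.FTT
  TTF.FT
  TF...F
  TTF..T
Step 3: 8 trees catch fire, 9 burn out
  .....F
  F...FT
  TF...F
  F.....
  TF...F
Step 4: 3 trees catch fire, 8 burn out
  ......
  .....F
  F.....
  ......
  F.....
Step 5: 0 trees catch fire, 3 burn out
  ......
  ......
  ......
  ......
  ......

......
......
......
......
......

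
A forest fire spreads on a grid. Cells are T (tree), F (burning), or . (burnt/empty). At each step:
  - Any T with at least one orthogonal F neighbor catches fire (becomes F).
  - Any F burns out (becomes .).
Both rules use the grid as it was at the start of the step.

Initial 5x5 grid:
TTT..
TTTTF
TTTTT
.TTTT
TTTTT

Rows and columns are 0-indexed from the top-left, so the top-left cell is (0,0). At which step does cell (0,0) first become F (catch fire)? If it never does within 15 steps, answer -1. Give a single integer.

Step 1: cell (0,0)='T' (+2 fires, +1 burnt)
Step 2: cell (0,0)='T' (+3 fires, +2 burnt)
Step 3: cell (0,0)='T' (+5 fires, +3 burnt)
Step 4: cell (0,0)='T' (+5 fires, +5 burnt)
Step 5: cell (0,0)='F' (+4 fires, +5 burnt)
  -> target ignites at step 5
Step 6: cell (0,0)='.' (+1 fires, +4 burnt)
Step 7: cell (0,0)='.' (+1 fires, +1 burnt)
Step 8: cell (0,0)='.' (+0 fires, +1 burnt)
  fire out at step 8

5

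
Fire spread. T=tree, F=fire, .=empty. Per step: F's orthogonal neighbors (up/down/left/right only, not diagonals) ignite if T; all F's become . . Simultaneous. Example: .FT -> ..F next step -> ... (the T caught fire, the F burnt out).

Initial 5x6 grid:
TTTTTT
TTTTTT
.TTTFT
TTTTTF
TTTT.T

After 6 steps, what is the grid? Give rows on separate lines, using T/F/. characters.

Step 1: 5 trees catch fire, 2 burn out
  TTTTTT
  TTTTFT
  .TTF.F
  TTTTF.
  TTTT.F
Step 2: 5 trees catch fire, 5 burn out
  TTTTFT
  TTTF.F
  .TF...
  TTTF..
  TTTT..
Step 3: 6 trees catch fire, 5 burn out
  TTTF.F
  TTF...
  .F....
  TTF...
  TTTF..
Step 4: 4 trees catch fire, 6 burn out
  TTF...
  TF....
  ......
  TF....
  TTF...
Step 5: 4 trees catch fire, 4 burn out
  TF....
  F.....
  ......
  F.....
  TF....
Step 6: 2 trees catch fire, 4 burn out
  F.....
  ......
  ......
  ......
  F.....

F.....
......
......
......
F.....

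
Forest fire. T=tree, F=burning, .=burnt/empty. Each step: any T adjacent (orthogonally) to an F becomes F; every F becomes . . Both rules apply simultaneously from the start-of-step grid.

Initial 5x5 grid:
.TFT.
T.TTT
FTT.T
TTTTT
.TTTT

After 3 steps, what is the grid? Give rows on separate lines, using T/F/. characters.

Step 1: 6 trees catch fire, 2 burn out
  .F.F.
  F.FTT
  .FT.T
  FTTTT
  .TTTT
Step 2: 3 trees catch fire, 6 burn out
  .....
  ...FT
  ..F.T
  .FTTT
  .TTTT
Step 3: 3 trees catch fire, 3 burn out
  .....
  ....F
  ....T
  ..FTT
  .FTTT

.....
....F
....T
..FTT
.FTTT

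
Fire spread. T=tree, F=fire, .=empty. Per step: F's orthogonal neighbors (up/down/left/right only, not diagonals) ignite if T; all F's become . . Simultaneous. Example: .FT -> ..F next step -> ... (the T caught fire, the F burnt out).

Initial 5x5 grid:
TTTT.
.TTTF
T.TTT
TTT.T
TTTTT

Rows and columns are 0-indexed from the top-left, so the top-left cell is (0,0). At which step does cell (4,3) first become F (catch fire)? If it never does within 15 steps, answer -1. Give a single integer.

Step 1: cell (4,3)='T' (+2 fires, +1 burnt)
Step 2: cell (4,3)='T' (+4 fires, +2 burnt)
Step 3: cell (4,3)='T' (+4 fires, +4 burnt)
Step 4: cell (4,3)='F' (+3 fires, +4 burnt)
  -> target ignites at step 4
Step 5: cell (4,3)='.' (+3 fires, +3 burnt)
Step 6: cell (4,3)='.' (+2 fires, +3 burnt)
Step 7: cell (4,3)='.' (+2 fires, +2 burnt)
Step 8: cell (4,3)='.' (+0 fires, +2 burnt)
  fire out at step 8

4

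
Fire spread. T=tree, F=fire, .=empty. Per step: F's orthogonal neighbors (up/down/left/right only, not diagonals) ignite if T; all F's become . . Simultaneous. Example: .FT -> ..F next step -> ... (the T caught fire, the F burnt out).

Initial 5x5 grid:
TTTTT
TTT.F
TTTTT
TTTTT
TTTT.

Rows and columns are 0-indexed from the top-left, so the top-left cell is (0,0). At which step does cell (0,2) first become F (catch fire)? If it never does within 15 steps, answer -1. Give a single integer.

Step 1: cell (0,2)='T' (+2 fires, +1 burnt)
Step 2: cell (0,2)='T' (+3 fires, +2 burnt)
Step 3: cell (0,2)='F' (+3 fires, +3 burnt)
  -> target ignites at step 3
Step 4: cell (0,2)='.' (+5 fires, +3 burnt)
Step 5: cell (0,2)='.' (+5 fires, +5 burnt)
Step 6: cell (0,2)='.' (+3 fires, +5 burnt)
Step 7: cell (0,2)='.' (+1 fires, +3 burnt)
Step 8: cell (0,2)='.' (+0 fires, +1 burnt)
  fire out at step 8

3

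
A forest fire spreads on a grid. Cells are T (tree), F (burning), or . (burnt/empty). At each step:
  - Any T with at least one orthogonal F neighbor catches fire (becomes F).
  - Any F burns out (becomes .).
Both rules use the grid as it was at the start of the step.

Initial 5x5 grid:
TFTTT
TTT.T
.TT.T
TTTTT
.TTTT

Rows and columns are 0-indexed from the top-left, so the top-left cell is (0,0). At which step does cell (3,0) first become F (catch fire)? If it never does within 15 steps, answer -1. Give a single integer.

Step 1: cell (3,0)='T' (+3 fires, +1 burnt)
Step 2: cell (3,0)='T' (+4 fires, +3 burnt)
Step 3: cell (3,0)='T' (+3 fires, +4 burnt)
Step 4: cell (3,0)='F' (+4 fires, +3 burnt)
  -> target ignites at step 4
Step 5: cell (3,0)='.' (+3 fires, +4 burnt)
Step 6: cell (3,0)='.' (+2 fires, +3 burnt)
Step 7: cell (3,0)='.' (+1 fires, +2 burnt)
Step 8: cell (3,0)='.' (+0 fires, +1 burnt)
  fire out at step 8

4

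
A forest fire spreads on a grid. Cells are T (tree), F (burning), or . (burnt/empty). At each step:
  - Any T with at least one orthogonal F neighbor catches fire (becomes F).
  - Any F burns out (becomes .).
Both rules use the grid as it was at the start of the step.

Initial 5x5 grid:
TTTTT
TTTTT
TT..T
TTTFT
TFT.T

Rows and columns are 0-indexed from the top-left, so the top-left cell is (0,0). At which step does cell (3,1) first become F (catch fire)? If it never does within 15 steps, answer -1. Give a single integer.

Step 1: cell (3,1)='F' (+5 fires, +2 burnt)
  -> target ignites at step 1
Step 2: cell (3,1)='.' (+4 fires, +5 burnt)
Step 3: cell (3,1)='.' (+3 fires, +4 burnt)
Step 4: cell (3,1)='.' (+5 fires, +3 burnt)
Step 5: cell (3,1)='.' (+3 fires, +5 burnt)
Step 6: cell (3,1)='.' (+0 fires, +3 burnt)
  fire out at step 6

1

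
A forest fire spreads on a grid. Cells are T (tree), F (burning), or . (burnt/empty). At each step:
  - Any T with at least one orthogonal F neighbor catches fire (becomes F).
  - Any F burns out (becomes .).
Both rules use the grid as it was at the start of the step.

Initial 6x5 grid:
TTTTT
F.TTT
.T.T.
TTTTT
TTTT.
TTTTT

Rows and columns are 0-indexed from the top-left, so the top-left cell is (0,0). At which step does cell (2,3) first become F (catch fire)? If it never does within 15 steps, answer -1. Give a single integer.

Step 1: cell (2,3)='T' (+1 fires, +1 burnt)
Step 2: cell (2,3)='T' (+1 fires, +1 burnt)
Step 3: cell (2,3)='T' (+1 fires, +1 burnt)
Step 4: cell (2,3)='T' (+2 fires, +1 burnt)
Step 5: cell (2,3)='T' (+2 fires, +2 burnt)
Step 6: cell (2,3)='F' (+2 fires, +2 burnt)
  -> target ignites at step 6
Step 7: cell (2,3)='.' (+1 fires, +2 burnt)
Step 8: cell (2,3)='.' (+3 fires, +1 burnt)
Step 9: cell (2,3)='.' (+3 fires, +3 burnt)
Step 10: cell (2,3)='.' (+5 fires, +3 burnt)
Step 11: cell (2,3)='.' (+2 fires, +5 burnt)
Step 12: cell (2,3)='.' (+1 fires, +2 burnt)
Step 13: cell (2,3)='.' (+0 fires, +1 burnt)
  fire out at step 13

6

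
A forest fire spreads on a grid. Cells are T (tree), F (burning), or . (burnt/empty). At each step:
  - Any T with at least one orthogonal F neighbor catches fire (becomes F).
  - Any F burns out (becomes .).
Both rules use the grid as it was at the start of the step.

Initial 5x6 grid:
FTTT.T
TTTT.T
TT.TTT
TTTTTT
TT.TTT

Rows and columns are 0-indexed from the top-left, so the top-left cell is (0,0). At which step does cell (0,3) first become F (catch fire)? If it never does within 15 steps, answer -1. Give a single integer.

Step 1: cell (0,3)='T' (+2 fires, +1 burnt)
Step 2: cell (0,3)='T' (+3 fires, +2 burnt)
Step 3: cell (0,3)='F' (+4 fires, +3 burnt)
  -> target ignites at step 3
Step 4: cell (0,3)='.' (+3 fires, +4 burnt)
Step 5: cell (0,3)='.' (+3 fires, +3 burnt)
Step 6: cell (0,3)='.' (+2 fires, +3 burnt)
Step 7: cell (0,3)='.' (+3 fires, +2 burnt)
Step 8: cell (0,3)='.' (+3 fires, +3 burnt)
Step 9: cell (0,3)='.' (+2 fires, +3 burnt)
Step 10: cell (0,3)='.' (+0 fires, +2 burnt)
  fire out at step 10

3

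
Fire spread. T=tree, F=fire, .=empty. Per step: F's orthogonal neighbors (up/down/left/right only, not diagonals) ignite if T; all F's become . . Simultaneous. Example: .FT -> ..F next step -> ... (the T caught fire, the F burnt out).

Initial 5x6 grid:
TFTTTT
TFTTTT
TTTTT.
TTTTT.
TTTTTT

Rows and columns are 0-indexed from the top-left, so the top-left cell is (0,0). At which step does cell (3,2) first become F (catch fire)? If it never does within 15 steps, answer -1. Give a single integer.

Step 1: cell (3,2)='T' (+5 fires, +2 burnt)
Step 2: cell (3,2)='T' (+5 fires, +5 burnt)
Step 3: cell (3,2)='F' (+6 fires, +5 burnt)
  -> target ignites at step 3
Step 4: cell (3,2)='.' (+6 fires, +6 burnt)
Step 5: cell (3,2)='.' (+2 fires, +6 burnt)
Step 6: cell (3,2)='.' (+1 fires, +2 burnt)
Step 7: cell (3,2)='.' (+1 fires, +1 burnt)
Step 8: cell (3,2)='.' (+0 fires, +1 burnt)
  fire out at step 8

3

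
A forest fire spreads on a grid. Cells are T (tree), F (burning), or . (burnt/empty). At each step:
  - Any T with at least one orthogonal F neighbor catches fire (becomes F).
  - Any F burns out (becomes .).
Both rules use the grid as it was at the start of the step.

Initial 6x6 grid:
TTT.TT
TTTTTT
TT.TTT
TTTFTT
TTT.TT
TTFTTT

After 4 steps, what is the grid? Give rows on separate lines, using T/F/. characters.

Step 1: 6 trees catch fire, 2 burn out
  TTT.TT
  TTTTTT
  TT.FTT
  TTF.FT
  TTF.TT
  TF.FTT
Step 2: 8 trees catch fire, 6 burn out
  TTT.TT
  TTTFTT
  TT..FT
  TF...F
  TF..FT
  F...FT
Step 3: 8 trees catch fire, 8 burn out
  TTT.TT
  TTF.FT
  TF...F
  F.....
  F....F
  .....F
Step 4: 5 trees catch fire, 8 burn out
  TTF.FT
  TF...F
  F.....
  ......
  ......
  ......

TTF.FT
TF...F
F.....
......
......
......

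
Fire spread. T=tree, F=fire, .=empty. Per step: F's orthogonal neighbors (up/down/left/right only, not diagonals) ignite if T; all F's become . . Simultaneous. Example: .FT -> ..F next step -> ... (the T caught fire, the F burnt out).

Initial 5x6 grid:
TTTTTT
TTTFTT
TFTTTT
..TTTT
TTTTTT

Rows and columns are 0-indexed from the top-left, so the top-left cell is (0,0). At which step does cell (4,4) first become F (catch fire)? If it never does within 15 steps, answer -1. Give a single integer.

Step 1: cell (4,4)='T' (+7 fires, +2 burnt)
Step 2: cell (4,4)='T' (+8 fires, +7 burnt)
Step 3: cell (4,4)='T' (+6 fires, +8 burnt)
Step 4: cell (4,4)='F' (+3 fires, +6 burnt)
  -> target ignites at step 4
Step 5: cell (4,4)='.' (+2 fires, +3 burnt)
Step 6: cell (4,4)='.' (+0 fires, +2 burnt)
  fire out at step 6

4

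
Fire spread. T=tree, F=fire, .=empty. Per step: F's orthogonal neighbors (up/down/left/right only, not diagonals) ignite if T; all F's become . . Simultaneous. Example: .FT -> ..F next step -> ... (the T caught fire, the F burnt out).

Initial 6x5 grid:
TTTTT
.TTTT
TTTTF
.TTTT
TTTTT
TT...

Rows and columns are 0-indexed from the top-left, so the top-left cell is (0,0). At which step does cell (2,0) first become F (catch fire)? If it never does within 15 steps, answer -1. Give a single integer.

Step 1: cell (2,0)='T' (+3 fires, +1 burnt)
Step 2: cell (2,0)='T' (+5 fires, +3 burnt)
Step 3: cell (2,0)='T' (+5 fires, +5 burnt)
Step 4: cell (2,0)='F' (+5 fires, +5 burnt)
  -> target ignites at step 4
Step 5: cell (2,0)='.' (+2 fires, +5 burnt)
Step 6: cell (2,0)='.' (+3 fires, +2 burnt)
Step 7: cell (2,0)='.' (+1 fires, +3 burnt)
Step 8: cell (2,0)='.' (+0 fires, +1 burnt)
  fire out at step 8

4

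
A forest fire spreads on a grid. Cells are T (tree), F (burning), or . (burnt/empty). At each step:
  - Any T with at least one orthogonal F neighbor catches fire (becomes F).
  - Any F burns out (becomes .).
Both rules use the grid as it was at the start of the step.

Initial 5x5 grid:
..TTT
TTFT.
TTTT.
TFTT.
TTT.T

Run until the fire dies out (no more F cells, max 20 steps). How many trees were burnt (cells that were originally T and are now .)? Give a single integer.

Answer: 16

Derivation:
Step 1: +8 fires, +2 burnt (F count now 8)
Step 2: +7 fires, +8 burnt (F count now 7)
Step 3: +1 fires, +7 burnt (F count now 1)
Step 4: +0 fires, +1 burnt (F count now 0)
Fire out after step 4
Initially T: 17, now '.': 24
Total burnt (originally-T cells now '.'): 16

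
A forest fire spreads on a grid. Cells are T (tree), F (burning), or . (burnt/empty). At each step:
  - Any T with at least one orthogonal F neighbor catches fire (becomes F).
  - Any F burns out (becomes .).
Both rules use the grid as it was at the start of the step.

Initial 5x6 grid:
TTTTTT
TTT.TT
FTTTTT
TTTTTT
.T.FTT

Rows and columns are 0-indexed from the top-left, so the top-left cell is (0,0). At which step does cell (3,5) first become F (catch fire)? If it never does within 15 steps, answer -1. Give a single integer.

Step 1: cell (3,5)='T' (+5 fires, +2 burnt)
Step 2: cell (3,5)='T' (+8 fires, +5 burnt)
Step 3: cell (3,5)='F' (+5 fires, +8 burnt)
  -> target ignites at step 3
Step 4: cell (3,5)='.' (+3 fires, +5 burnt)
Step 5: cell (3,5)='.' (+3 fires, +3 burnt)
Step 6: cell (3,5)='.' (+1 fires, +3 burnt)
Step 7: cell (3,5)='.' (+0 fires, +1 burnt)
  fire out at step 7

3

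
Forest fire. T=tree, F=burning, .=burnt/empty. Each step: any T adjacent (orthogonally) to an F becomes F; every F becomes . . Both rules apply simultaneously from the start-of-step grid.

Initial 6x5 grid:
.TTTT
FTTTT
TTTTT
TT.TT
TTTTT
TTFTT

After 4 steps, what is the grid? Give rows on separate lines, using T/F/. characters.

Step 1: 5 trees catch fire, 2 burn out
  .TTTT
  .FTTT
  FTTTT
  TT.TT
  TTFTT
  TF.FT
Step 2: 8 trees catch fire, 5 burn out
  .FTTT
  ..FTT
  .FTTT
  FT.TT
  TF.FT
  F...F
Step 3: 7 trees catch fire, 8 burn out
  ..FTT
  ...FT
  ..FTT
  .F.FT
  F...F
  .....
Step 4: 4 trees catch fire, 7 burn out
  ...FT
  ....F
  ...FT
  ....F
  .....
  .....

...FT
....F
...FT
....F
.....
.....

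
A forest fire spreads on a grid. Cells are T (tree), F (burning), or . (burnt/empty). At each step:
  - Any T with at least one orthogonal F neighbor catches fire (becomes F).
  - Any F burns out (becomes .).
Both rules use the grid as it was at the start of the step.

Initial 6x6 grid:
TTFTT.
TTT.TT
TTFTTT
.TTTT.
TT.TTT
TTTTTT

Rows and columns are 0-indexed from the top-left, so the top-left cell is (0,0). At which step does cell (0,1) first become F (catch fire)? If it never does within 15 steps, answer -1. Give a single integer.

Step 1: cell (0,1)='F' (+6 fires, +2 burnt)
  -> target ignites at step 1
Step 2: cell (0,1)='.' (+7 fires, +6 burnt)
Step 3: cell (0,1)='.' (+6 fires, +7 burnt)
Step 4: cell (0,1)='.' (+5 fires, +6 burnt)
Step 5: cell (0,1)='.' (+4 fires, +5 burnt)
Step 6: cell (0,1)='.' (+1 fires, +4 burnt)
Step 7: cell (0,1)='.' (+0 fires, +1 burnt)
  fire out at step 7

1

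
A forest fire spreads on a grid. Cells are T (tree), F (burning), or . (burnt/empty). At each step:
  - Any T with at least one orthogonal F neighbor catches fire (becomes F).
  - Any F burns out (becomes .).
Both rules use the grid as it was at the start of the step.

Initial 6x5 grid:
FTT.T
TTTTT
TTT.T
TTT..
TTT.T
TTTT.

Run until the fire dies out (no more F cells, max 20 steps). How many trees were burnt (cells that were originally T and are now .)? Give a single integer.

Step 1: +2 fires, +1 burnt (F count now 2)
Step 2: +3 fires, +2 burnt (F count now 3)
Step 3: +3 fires, +3 burnt (F count now 3)
Step 4: +4 fires, +3 burnt (F count now 4)
Step 5: +4 fires, +4 burnt (F count now 4)
Step 6: +4 fires, +4 burnt (F count now 4)
Step 7: +1 fires, +4 burnt (F count now 1)
Step 8: +1 fires, +1 burnt (F count now 1)
Step 9: +0 fires, +1 burnt (F count now 0)
Fire out after step 9
Initially T: 23, now '.': 29
Total burnt (originally-T cells now '.'): 22

Answer: 22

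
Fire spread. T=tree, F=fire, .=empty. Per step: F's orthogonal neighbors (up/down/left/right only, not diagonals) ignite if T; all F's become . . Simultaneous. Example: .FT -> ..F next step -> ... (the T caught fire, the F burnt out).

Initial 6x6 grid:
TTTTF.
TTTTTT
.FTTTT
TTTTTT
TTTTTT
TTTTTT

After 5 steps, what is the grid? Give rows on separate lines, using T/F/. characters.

Step 1: 5 trees catch fire, 2 burn out
  TTTF..
  TFTTFT
  ..FTTT
  TFTTTT
  TTTTTT
  TTTTTT
Step 2: 11 trees catch fire, 5 burn out
  TFF...
  F.FF.F
  ...FFT
  F.FTTT
  TFTTTT
  TTTTTT
Step 3: 7 trees catch fire, 11 burn out
  F.....
  ......
  .....F
  ...FFT
  F.FTTT
  TFTTTT
Step 4: 5 trees catch fire, 7 burn out
  ......
  ......
  ......
  .....F
  ...FFT
  F.FTTT
Step 5: 3 trees catch fire, 5 burn out
  ......
  ......
  ......
  ......
  .....F
  ...FFT

......
......
......
......
.....F
...FFT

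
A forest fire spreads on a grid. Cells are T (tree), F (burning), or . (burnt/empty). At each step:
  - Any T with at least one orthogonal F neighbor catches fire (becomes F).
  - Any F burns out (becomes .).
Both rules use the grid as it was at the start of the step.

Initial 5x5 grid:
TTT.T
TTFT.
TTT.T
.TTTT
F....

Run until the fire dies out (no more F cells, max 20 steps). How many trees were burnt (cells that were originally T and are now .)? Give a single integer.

Step 1: +4 fires, +2 burnt (F count now 4)
Step 2: +4 fires, +4 burnt (F count now 4)
Step 3: +4 fires, +4 burnt (F count now 4)
Step 4: +1 fires, +4 burnt (F count now 1)
Step 5: +1 fires, +1 burnt (F count now 1)
Step 6: +0 fires, +1 burnt (F count now 0)
Fire out after step 6
Initially T: 15, now '.': 24
Total burnt (originally-T cells now '.'): 14

Answer: 14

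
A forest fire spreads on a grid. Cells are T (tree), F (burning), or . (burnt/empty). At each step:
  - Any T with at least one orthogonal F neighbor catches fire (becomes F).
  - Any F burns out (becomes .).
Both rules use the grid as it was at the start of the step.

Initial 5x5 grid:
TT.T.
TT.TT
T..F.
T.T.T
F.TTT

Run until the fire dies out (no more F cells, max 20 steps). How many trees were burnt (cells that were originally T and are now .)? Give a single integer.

Step 1: +2 fires, +2 burnt (F count now 2)
Step 2: +3 fires, +2 burnt (F count now 3)
Step 3: +1 fires, +3 burnt (F count now 1)
Step 4: +2 fires, +1 burnt (F count now 2)
Step 5: +1 fires, +2 burnt (F count now 1)
Step 6: +0 fires, +1 burnt (F count now 0)
Fire out after step 6
Initially T: 14, now '.': 20
Total burnt (originally-T cells now '.'): 9

Answer: 9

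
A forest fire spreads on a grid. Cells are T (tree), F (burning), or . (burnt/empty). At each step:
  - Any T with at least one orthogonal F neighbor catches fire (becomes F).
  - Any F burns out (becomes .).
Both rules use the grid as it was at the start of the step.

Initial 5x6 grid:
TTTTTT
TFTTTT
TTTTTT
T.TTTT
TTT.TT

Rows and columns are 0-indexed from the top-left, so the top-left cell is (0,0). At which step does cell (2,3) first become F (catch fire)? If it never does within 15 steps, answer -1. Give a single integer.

Step 1: cell (2,3)='T' (+4 fires, +1 burnt)
Step 2: cell (2,3)='T' (+5 fires, +4 burnt)
Step 3: cell (2,3)='F' (+5 fires, +5 burnt)
  -> target ignites at step 3
Step 4: cell (2,3)='.' (+6 fires, +5 burnt)
Step 5: cell (2,3)='.' (+4 fires, +6 burnt)
Step 6: cell (2,3)='.' (+2 fires, +4 burnt)
Step 7: cell (2,3)='.' (+1 fires, +2 burnt)
Step 8: cell (2,3)='.' (+0 fires, +1 burnt)
  fire out at step 8

3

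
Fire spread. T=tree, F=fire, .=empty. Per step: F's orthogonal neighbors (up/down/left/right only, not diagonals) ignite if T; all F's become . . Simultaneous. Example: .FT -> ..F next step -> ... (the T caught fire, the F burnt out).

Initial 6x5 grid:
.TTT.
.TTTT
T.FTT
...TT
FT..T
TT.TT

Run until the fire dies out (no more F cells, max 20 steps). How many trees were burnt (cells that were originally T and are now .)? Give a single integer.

Answer: 17

Derivation:
Step 1: +4 fires, +2 burnt (F count now 4)
Step 2: +6 fires, +4 burnt (F count now 6)
Step 3: +4 fires, +6 burnt (F count now 4)
Step 4: +1 fires, +4 burnt (F count now 1)
Step 5: +1 fires, +1 burnt (F count now 1)
Step 6: +1 fires, +1 burnt (F count now 1)
Step 7: +0 fires, +1 burnt (F count now 0)
Fire out after step 7
Initially T: 18, now '.': 29
Total burnt (originally-T cells now '.'): 17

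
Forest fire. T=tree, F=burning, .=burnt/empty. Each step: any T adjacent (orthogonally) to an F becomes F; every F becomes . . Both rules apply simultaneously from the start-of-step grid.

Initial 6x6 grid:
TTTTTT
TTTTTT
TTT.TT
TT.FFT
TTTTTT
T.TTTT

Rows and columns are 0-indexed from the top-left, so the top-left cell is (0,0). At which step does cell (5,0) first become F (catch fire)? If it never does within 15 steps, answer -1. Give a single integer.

Step 1: cell (5,0)='T' (+4 fires, +2 burnt)
Step 2: cell (5,0)='T' (+6 fires, +4 burnt)
Step 3: cell (5,0)='T' (+6 fires, +6 burnt)
Step 4: cell (5,0)='T' (+5 fires, +6 burnt)
Step 5: cell (5,0)='F' (+6 fires, +5 burnt)
  -> target ignites at step 5
Step 6: cell (5,0)='.' (+3 fires, +6 burnt)
Step 7: cell (5,0)='.' (+1 fires, +3 burnt)
Step 8: cell (5,0)='.' (+0 fires, +1 burnt)
  fire out at step 8

5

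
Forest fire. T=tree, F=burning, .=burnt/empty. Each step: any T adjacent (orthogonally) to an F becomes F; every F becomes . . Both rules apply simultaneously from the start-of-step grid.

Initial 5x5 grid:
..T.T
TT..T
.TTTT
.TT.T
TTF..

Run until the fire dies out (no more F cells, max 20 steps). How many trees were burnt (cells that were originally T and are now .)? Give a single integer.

Answer: 13

Derivation:
Step 1: +2 fires, +1 burnt (F count now 2)
Step 2: +3 fires, +2 burnt (F count now 3)
Step 3: +2 fires, +3 burnt (F count now 2)
Step 4: +2 fires, +2 burnt (F count now 2)
Step 5: +3 fires, +2 burnt (F count now 3)
Step 6: +1 fires, +3 burnt (F count now 1)
Step 7: +0 fires, +1 burnt (F count now 0)
Fire out after step 7
Initially T: 14, now '.': 24
Total burnt (originally-T cells now '.'): 13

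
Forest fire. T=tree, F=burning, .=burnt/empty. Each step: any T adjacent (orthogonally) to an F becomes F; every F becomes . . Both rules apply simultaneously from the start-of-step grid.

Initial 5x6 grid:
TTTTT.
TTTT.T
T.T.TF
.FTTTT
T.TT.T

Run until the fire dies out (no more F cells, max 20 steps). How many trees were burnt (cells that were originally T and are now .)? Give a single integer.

Answer: 20

Derivation:
Step 1: +4 fires, +2 burnt (F count now 4)
Step 2: +5 fires, +4 burnt (F count now 5)
Step 3: +2 fires, +5 burnt (F count now 2)
Step 4: +3 fires, +2 burnt (F count now 3)
Step 5: +3 fires, +3 burnt (F count now 3)
Step 6: +3 fires, +3 burnt (F count now 3)
Step 7: +0 fires, +3 burnt (F count now 0)
Fire out after step 7
Initially T: 21, now '.': 29
Total burnt (originally-T cells now '.'): 20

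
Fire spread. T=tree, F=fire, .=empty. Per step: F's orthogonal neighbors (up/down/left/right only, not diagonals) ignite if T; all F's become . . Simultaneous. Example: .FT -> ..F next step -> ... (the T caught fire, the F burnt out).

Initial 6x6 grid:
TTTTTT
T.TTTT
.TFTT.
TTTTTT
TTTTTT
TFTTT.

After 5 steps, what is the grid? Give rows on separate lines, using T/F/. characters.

Step 1: 7 trees catch fire, 2 burn out
  TTTTTT
  T.FTTT
  .F.FT.
  TTFTTT
  TFTTTT
  F.FTT.
Step 2: 8 trees catch fire, 7 burn out
  TTFTTT
  T..FTT
  ....F.
  TF.FTT
  F.FTTT
  ...FT.
Step 3: 7 trees catch fire, 8 burn out
  TF.FTT
  T...FT
  ......
  F...FT
  ...FTT
  ....F.
Step 4: 5 trees catch fire, 7 burn out
  F...FT
  T....F
  ......
  .....F
  ....FT
  ......
Step 5: 3 trees catch fire, 5 burn out
  .....F
  F.....
  ......
  ......
  .....F
  ......

.....F
F.....
......
......
.....F
......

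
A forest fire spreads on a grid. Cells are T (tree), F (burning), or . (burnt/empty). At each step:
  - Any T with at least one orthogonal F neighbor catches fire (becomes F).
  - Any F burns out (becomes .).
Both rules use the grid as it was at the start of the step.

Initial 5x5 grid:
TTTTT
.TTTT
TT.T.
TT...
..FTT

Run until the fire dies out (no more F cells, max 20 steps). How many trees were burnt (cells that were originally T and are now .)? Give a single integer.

Answer: 2

Derivation:
Step 1: +1 fires, +1 burnt (F count now 1)
Step 2: +1 fires, +1 burnt (F count now 1)
Step 3: +0 fires, +1 burnt (F count now 0)
Fire out after step 3
Initially T: 16, now '.': 11
Total burnt (originally-T cells now '.'): 2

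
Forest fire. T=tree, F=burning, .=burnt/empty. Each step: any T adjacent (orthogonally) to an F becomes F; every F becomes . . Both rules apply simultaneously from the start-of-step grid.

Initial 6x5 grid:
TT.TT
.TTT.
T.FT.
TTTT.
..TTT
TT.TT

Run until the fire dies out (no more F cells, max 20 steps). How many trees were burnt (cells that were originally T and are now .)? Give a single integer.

Step 1: +3 fires, +1 burnt (F count now 3)
Step 2: +5 fires, +3 burnt (F count now 5)
Step 3: +4 fires, +5 burnt (F count now 4)
Step 4: +5 fires, +4 burnt (F count now 5)
Step 5: +1 fires, +5 burnt (F count now 1)
Step 6: +0 fires, +1 burnt (F count now 0)
Fire out after step 6
Initially T: 20, now '.': 28
Total burnt (originally-T cells now '.'): 18

Answer: 18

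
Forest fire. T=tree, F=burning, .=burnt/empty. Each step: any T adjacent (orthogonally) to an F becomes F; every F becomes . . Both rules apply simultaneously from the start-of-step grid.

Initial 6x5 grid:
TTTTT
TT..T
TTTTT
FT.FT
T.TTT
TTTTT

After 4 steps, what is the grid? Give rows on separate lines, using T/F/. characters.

Step 1: 6 trees catch fire, 2 burn out
  TTTTT
  TT..T
  FTTFT
  .F..F
  F.TFT
  TTTTT
Step 2: 8 trees catch fire, 6 burn out
  TTTTT
  FT..T
  .FF.F
  .....
  ..F.F
  FTTFT
Step 3: 6 trees catch fire, 8 burn out
  FTTTT
  .F..F
  .....
  .....
  .....
  .FF.F
Step 4: 2 trees catch fire, 6 burn out
  .FTTF
  .....
  .....
  .....
  .....
  .....

.FTTF
.....
.....
.....
.....
.....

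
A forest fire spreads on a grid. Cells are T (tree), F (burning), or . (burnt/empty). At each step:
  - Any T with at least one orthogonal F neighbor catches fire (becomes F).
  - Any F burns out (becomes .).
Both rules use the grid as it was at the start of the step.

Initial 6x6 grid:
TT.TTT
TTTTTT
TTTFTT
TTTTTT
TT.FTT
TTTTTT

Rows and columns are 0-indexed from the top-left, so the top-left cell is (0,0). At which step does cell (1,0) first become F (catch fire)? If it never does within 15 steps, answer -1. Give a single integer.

Step 1: cell (1,0)='T' (+6 fires, +2 burnt)
Step 2: cell (1,0)='T' (+10 fires, +6 burnt)
Step 3: cell (1,0)='T' (+8 fires, +10 burnt)
Step 4: cell (1,0)='F' (+6 fires, +8 burnt)
  -> target ignites at step 4
Step 5: cell (1,0)='.' (+2 fires, +6 burnt)
Step 6: cell (1,0)='.' (+0 fires, +2 burnt)
  fire out at step 6

4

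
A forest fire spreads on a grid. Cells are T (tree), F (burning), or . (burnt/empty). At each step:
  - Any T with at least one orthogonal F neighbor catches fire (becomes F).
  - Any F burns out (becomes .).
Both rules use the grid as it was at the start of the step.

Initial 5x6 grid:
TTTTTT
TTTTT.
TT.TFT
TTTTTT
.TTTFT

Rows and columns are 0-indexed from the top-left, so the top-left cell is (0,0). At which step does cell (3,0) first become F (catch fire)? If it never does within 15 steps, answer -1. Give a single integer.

Step 1: cell (3,0)='T' (+6 fires, +2 burnt)
Step 2: cell (3,0)='T' (+5 fires, +6 burnt)
Step 3: cell (3,0)='T' (+5 fires, +5 burnt)
Step 4: cell (3,0)='T' (+3 fires, +5 burnt)
Step 5: cell (3,0)='F' (+4 fires, +3 burnt)
  -> target ignites at step 5
Step 6: cell (3,0)='.' (+2 fires, +4 burnt)
Step 7: cell (3,0)='.' (+0 fires, +2 burnt)
  fire out at step 7

5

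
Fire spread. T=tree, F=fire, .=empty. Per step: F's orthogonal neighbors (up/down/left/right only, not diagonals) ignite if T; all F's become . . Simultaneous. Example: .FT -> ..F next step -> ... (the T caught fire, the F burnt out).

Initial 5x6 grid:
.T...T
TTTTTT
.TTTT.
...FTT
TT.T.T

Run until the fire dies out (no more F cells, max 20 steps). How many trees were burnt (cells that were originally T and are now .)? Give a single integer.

Answer: 16

Derivation:
Step 1: +3 fires, +1 burnt (F count now 3)
Step 2: +4 fires, +3 burnt (F count now 4)
Step 3: +4 fires, +4 burnt (F count now 4)
Step 4: +2 fires, +4 burnt (F count now 2)
Step 5: +3 fires, +2 burnt (F count now 3)
Step 6: +0 fires, +3 burnt (F count now 0)
Fire out after step 6
Initially T: 18, now '.': 28
Total burnt (originally-T cells now '.'): 16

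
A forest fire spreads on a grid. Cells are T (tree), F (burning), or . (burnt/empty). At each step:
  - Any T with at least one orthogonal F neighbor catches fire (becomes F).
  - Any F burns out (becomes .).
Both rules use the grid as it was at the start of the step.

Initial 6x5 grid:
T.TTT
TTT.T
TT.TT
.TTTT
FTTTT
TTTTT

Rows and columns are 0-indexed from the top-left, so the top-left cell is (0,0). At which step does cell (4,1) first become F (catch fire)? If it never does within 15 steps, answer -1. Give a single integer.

Step 1: cell (4,1)='F' (+2 fires, +1 burnt)
  -> target ignites at step 1
Step 2: cell (4,1)='.' (+3 fires, +2 burnt)
Step 3: cell (4,1)='.' (+4 fires, +3 burnt)
Step 4: cell (4,1)='.' (+5 fires, +4 burnt)
Step 5: cell (4,1)='.' (+5 fires, +5 burnt)
Step 6: cell (4,1)='.' (+3 fires, +5 burnt)
Step 7: cell (4,1)='.' (+2 fires, +3 burnt)
Step 8: cell (4,1)='.' (+1 fires, +2 burnt)
Step 9: cell (4,1)='.' (+0 fires, +1 burnt)
  fire out at step 9

1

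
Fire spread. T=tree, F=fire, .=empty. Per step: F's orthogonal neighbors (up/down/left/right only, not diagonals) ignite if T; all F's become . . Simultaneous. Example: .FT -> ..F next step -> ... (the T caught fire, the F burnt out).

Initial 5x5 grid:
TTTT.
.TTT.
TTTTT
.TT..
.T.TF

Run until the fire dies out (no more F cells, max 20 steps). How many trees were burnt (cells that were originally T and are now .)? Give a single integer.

Step 1: +1 fires, +1 burnt (F count now 1)
Step 2: +0 fires, +1 burnt (F count now 0)
Fire out after step 2
Initially T: 16, now '.': 10
Total burnt (originally-T cells now '.'): 1

Answer: 1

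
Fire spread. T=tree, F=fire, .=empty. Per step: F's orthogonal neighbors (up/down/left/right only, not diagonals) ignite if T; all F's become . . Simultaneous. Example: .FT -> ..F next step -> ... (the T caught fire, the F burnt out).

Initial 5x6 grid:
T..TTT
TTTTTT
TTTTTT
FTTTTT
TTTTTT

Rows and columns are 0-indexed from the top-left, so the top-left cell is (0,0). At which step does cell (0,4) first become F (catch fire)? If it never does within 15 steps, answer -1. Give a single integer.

Step 1: cell (0,4)='T' (+3 fires, +1 burnt)
Step 2: cell (0,4)='T' (+4 fires, +3 burnt)
Step 3: cell (0,4)='T' (+5 fires, +4 burnt)
Step 4: cell (0,4)='T' (+4 fires, +5 burnt)
Step 5: cell (0,4)='T' (+4 fires, +4 burnt)
Step 6: cell (0,4)='T' (+4 fires, +4 burnt)
Step 7: cell (0,4)='F' (+2 fires, +4 burnt)
  -> target ignites at step 7
Step 8: cell (0,4)='.' (+1 fires, +2 burnt)
Step 9: cell (0,4)='.' (+0 fires, +1 burnt)
  fire out at step 9

7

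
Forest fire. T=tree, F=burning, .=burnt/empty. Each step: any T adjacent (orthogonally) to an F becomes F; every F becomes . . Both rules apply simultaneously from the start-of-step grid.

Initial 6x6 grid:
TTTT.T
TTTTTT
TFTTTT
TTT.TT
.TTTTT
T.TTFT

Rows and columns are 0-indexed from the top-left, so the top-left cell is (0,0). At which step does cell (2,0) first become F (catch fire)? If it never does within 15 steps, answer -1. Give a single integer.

Step 1: cell (2,0)='F' (+7 fires, +2 burnt)
  -> target ignites at step 1
Step 2: cell (2,0)='.' (+11 fires, +7 burnt)
Step 3: cell (2,0)='.' (+6 fires, +11 burnt)
Step 4: cell (2,0)='.' (+3 fires, +6 burnt)
Step 5: cell (2,0)='.' (+1 fires, +3 burnt)
Step 6: cell (2,0)='.' (+1 fires, +1 burnt)
Step 7: cell (2,0)='.' (+0 fires, +1 burnt)
  fire out at step 7

1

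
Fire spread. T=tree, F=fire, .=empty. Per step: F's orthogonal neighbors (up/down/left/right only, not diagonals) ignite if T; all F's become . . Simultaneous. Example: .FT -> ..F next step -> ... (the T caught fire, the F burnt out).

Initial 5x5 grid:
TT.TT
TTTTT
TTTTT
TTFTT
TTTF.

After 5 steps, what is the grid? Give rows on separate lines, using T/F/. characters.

Step 1: 4 trees catch fire, 2 burn out
  TT.TT
  TTTTT
  TTFTT
  TF.FT
  TTF..
Step 2: 6 trees catch fire, 4 burn out
  TT.TT
  TTFTT
  TF.FT
  F...F
  TF...
Step 3: 5 trees catch fire, 6 burn out
  TT.TT
  TF.FT
  F...F
  .....
  F....
Step 4: 4 trees catch fire, 5 burn out
  TF.FT
  F...F
  .....
  .....
  .....
Step 5: 2 trees catch fire, 4 burn out
  F...F
  .....
  .....
  .....
  .....

F...F
.....
.....
.....
.....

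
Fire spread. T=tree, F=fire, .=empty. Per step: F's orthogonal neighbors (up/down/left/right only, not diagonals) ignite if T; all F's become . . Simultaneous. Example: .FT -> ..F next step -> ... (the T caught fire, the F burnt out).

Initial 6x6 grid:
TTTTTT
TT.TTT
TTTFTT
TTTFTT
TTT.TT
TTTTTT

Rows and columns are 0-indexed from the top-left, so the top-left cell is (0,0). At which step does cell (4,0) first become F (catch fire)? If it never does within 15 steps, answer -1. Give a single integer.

Step 1: cell (4,0)='T' (+5 fires, +2 burnt)
Step 2: cell (4,0)='T' (+8 fires, +5 burnt)
Step 3: cell (4,0)='T' (+10 fires, +8 burnt)
Step 4: cell (4,0)='F' (+7 fires, +10 burnt)
  -> target ignites at step 4
Step 5: cell (4,0)='.' (+2 fires, +7 burnt)
Step 6: cell (4,0)='.' (+0 fires, +2 burnt)
  fire out at step 6

4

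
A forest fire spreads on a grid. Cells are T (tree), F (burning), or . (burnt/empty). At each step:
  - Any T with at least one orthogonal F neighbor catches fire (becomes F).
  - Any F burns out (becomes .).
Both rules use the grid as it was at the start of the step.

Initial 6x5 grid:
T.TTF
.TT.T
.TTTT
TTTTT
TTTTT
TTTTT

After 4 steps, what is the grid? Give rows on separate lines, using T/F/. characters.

Step 1: 2 trees catch fire, 1 burn out
  T.TF.
  .TT.F
  .TTTT
  TTTTT
  TTTTT
  TTTTT
Step 2: 2 trees catch fire, 2 burn out
  T.F..
  .TT..
  .TTTF
  TTTTT
  TTTTT
  TTTTT
Step 3: 3 trees catch fire, 2 burn out
  T....
  .TF..
  .TTF.
  TTTTF
  TTTTT
  TTTTT
Step 4: 4 trees catch fire, 3 burn out
  T....
  .F...
  .TF..
  TTTF.
  TTTTF
  TTTTT

T....
.F...
.TF..
TTTF.
TTTTF
TTTTT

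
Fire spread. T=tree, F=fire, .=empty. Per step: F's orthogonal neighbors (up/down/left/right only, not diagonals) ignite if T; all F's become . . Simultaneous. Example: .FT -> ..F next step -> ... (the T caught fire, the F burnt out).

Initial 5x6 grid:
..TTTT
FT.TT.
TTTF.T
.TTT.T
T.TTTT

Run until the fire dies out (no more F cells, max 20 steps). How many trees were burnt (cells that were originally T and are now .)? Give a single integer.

Answer: 19

Derivation:
Step 1: +5 fires, +2 burnt (F count now 5)
Step 2: +5 fires, +5 burnt (F count now 5)
Step 3: +5 fires, +5 burnt (F count now 5)
Step 4: +2 fires, +5 burnt (F count now 2)
Step 5: +1 fires, +2 burnt (F count now 1)
Step 6: +1 fires, +1 burnt (F count now 1)
Step 7: +0 fires, +1 burnt (F count now 0)
Fire out after step 7
Initially T: 20, now '.': 29
Total burnt (originally-T cells now '.'): 19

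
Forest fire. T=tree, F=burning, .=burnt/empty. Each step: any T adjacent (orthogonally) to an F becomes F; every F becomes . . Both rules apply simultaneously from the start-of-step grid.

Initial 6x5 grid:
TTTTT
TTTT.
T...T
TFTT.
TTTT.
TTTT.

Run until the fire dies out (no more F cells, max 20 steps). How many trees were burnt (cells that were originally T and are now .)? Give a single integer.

Answer: 21

Derivation:
Step 1: +3 fires, +1 burnt (F count now 3)
Step 2: +5 fires, +3 burnt (F count now 5)
Step 3: +4 fires, +5 burnt (F count now 4)
Step 4: +3 fires, +4 burnt (F count now 3)
Step 5: +2 fires, +3 burnt (F count now 2)
Step 6: +2 fires, +2 burnt (F count now 2)
Step 7: +1 fires, +2 burnt (F count now 1)
Step 8: +1 fires, +1 burnt (F count now 1)
Step 9: +0 fires, +1 burnt (F count now 0)
Fire out after step 9
Initially T: 22, now '.': 29
Total burnt (originally-T cells now '.'): 21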